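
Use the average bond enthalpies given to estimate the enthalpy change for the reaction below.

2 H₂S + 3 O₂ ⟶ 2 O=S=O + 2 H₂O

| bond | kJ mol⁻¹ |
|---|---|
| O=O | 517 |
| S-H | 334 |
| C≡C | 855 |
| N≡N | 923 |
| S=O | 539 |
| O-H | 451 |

ΔH ≈ −1073 kJ

Bonds broken (reactants):
  O=O: 3 × 517 = 1551
  S-H: 4 × 334 = 1336
  Σ(broken) = 2887 kJ
Bonds formed (products):
  O-H: 4 × 451 = 1804
  S=O: 4 × 539 = 2156
  Σ(formed) = 3960 kJ
ΔH = Σ(broken) − Σ(formed) = 2887 − 3960 = −1073 kJ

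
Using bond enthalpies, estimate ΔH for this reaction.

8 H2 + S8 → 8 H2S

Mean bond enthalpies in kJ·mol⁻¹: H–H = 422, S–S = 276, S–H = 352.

ΔH ≈ −48 kJ

Bonds broken (reactants):
  H–H: 8 × 422 = 3376
  S–S: 8 × 276 = 2208
  Σ(broken) = 5584 kJ
Bonds formed (products):
  S–H: 16 × 352 = 5632
  Σ(formed) = 5632 kJ
ΔH = Σ(broken) − Σ(formed) = 5584 − 5632 = −48 kJ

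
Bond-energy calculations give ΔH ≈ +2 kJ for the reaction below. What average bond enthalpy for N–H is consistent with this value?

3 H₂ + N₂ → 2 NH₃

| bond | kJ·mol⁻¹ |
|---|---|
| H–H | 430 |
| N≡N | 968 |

D(N–H) ≈ 376 kJ/mol

Let D be the N–H bond energy.
Σ(broken) = 3×430 + 1×968 = 2258
Σ(formed) = 6×D = 6D
ΔH = Σ(broken) − Σ(formed) = (2258) − (6D) = +2258 − 6D
Setting this equal to +2 kJ gives 6D = 2256, so D = 376 kJ/mol.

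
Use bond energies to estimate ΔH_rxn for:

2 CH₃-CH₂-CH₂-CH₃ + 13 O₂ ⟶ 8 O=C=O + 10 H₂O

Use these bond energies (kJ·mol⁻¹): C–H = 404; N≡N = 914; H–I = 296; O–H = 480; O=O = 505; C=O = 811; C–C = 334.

ΔH ≈ −5927 kJ

Bonds broken (reactants):
  C–C: 6 × 334 = 2004
  C–H: 20 × 404 = 8080
  O=O: 13 × 505 = 6565
  Σ(broken) = 16649 kJ
Bonds formed (products):
  C=O: 16 × 811 = 12976
  O–H: 20 × 480 = 9600
  Σ(formed) = 22576 kJ
ΔH = Σ(broken) − Σ(formed) = 16649 − 22576 = −5927 kJ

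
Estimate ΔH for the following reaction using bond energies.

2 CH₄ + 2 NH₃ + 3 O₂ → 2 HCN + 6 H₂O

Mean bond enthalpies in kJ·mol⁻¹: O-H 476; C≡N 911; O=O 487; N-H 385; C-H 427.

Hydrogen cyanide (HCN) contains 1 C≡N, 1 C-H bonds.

Bonds broken (reactants):
  C-H: 8 × 427 = 3416
  N-H: 6 × 385 = 2310
  O=O: 3 × 487 = 1461
  Σ(broken) = 7187 kJ
Bonds formed (products):
  C≡N: 2 × 911 = 1822
  C-H: 2 × 427 = 854
  O-H: 12 × 476 = 5712
  Σ(formed) = 8388 kJ
ΔH = Σ(broken) − Σ(formed) = 7187 − 8388 = −1201 kJ

ΔH ≈ −1201 kJ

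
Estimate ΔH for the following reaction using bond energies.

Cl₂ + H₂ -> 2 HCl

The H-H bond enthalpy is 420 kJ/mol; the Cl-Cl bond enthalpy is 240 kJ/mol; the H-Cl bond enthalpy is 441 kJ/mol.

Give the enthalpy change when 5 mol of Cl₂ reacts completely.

ΔH = −1110 kJ

Bonds broken (reactants):
  Cl-Cl: 1 × 240 = 240
  H-H: 1 × 420 = 420
  Σ(broken) = 660 kJ
Bonds formed (products):
  H-Cl: 2 × 441 = 882
  Σ(formed) = 882 kJ
ΔH = Σ(broken) − Σ(formed) = 660 − 882 = −222 kJ
For 5× the reaction as written: 5 × (−222) = −1110 kJ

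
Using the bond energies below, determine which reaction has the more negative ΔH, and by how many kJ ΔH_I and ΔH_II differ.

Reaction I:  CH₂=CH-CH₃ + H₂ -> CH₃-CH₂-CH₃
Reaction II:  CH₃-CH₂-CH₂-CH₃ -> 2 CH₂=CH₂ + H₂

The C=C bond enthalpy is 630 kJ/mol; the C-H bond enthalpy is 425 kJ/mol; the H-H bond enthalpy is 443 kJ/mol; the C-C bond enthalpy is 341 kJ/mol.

Reaction I, by 288 kJ

Reaction I:
  Bonds broken (reactants):
    C-C: 1 × 341 = 341
    C-H: 6 × 425 = 2550
    C=C: 1 × 630 = 630
    H-H: 1 × 443 = 443
    Σ(broken) = 3964 kJ
  Bonds formed (products):
    C-C: 2 × 341 = 682
    C-H: 8 × 425 = 3400
    Σ(formed) = 4082 kJ
  ΔH_I = 3964 − 4082 = −118 kJ
Reaction II:
  Bonds broken (reactants):
    C-C: 3 × 341 = 1023
    C-H: 10 × 425 = 4250
    Σ(broken) = 5273 kJ
  Bonds formed (products):
    C-H: 8 × 425 = 3400
    C=C: 2 × 630 = 1260
    H-H: 1 × 443 = 443
    Σ(formed) = 5103 kJ
  ΔH_II = 5273 − 5103 = +170 kJ
ΔH_I − ΔH_II = −288 kJ, so reaction I has the more negative ΔH; |ΔH_I − ΔH_II| = 288 kJ.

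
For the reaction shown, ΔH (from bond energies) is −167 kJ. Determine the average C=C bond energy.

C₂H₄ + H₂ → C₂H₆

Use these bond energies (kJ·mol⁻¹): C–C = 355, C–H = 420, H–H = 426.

Let D be the C=C bond energy.
Σ(broken) = 4×420 + 1×D + 1×426 = 2106 + D
Σ(formed) = 1×355 + 6×420 = 2875
ΔH = Σ(broken) − Σ(formed) = (2106 + D) − (2875) = −769 + D
Setting this equal to −167 kJ gives D = 602 kJ/mol.

D(C=C) ≈ 602 kJ/mol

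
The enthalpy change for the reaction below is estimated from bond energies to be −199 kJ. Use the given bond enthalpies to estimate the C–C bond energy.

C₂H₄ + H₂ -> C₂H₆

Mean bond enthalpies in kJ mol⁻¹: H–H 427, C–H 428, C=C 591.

D(C–C) ≈ 361 kJ/mol

Let D be the C–C bond energy.
Σ(broken) = 4×428 + 1×591 + 1×427 = 2730
Σ(formed) = 1×D + 6×428 = 2568 + D
ΔH = Σ(broken) − Σ(formed) = (2730) − (2568 + D) = +162 − D
Setting this equal to −199 kJ gives D = 361 kJ/mol.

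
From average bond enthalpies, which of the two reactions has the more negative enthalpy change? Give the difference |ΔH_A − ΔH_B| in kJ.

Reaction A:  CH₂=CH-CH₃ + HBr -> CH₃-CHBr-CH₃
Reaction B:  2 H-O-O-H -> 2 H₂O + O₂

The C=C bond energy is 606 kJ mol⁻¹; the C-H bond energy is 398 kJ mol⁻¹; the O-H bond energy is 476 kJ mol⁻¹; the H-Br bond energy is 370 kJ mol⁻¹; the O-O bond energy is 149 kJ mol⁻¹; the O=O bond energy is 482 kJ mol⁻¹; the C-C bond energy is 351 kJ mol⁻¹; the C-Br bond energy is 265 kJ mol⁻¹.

Reaction A:
  Bonds broken (reactants):
    C-C: 1 × 351 = 351
    C-H: 6 × 398 = 2388
    C=C: 1 × 606 = 606
    H-Br: 1 × 370 = 370
    Σ(broken) = 3715 kJ
  Bonds formed (products):
    C-Br: 1 × 265 = 265
    C-C: 2 × 351 = 702
    C-H: 7 × 398 = 2786
    Σ(formed) = 3753 kJ
  ΔH_A = 3715 − 3753 = −38 kJ
Reaction B:
  Bonds broken (reactants):
    O-H: 4 × 476 = 1904
    O-O: 2 × 149 = 298
    Σ(broken) = 2202 kJ
  Bonds formed (products):
    O-H: 4 × 476 = 1904
    O=O: 1 × 482 = 482
    Σ(formed) = 2386 kJ
  ΔH_B = 2202 − 2386 = −184 kJ
ΔH_A − ΔH_B = +146 kJ, so reaction B has the more negative ΔH; |ΔH_A − ΔH_B| = 146 kJ.

Reaction B, by 146 kJ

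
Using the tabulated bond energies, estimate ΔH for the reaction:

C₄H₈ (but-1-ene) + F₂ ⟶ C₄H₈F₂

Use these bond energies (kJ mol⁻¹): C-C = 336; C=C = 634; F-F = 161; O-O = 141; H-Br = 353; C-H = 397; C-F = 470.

Bonds broken (reactants):
  C-C: 2 × 336 = 672
  C-H: 8 × 397 = 3176
  C=C: 1 × 634 = 634
  F-F: 1 × 161 = 161
  Σ(broken) = 4643 kJ
Bonds formed (products):
  C-C: 3 × 336 = 1008
  C-F: 2 × 470 = 940
  C-H: 8 × 397 = 3176
  Σ(formed) = 5124 kJ
ΔH = Σ(broken) − Σ(formed) = 4643 − 5124 = −481 kJ

ΔH ≈ −481 kJ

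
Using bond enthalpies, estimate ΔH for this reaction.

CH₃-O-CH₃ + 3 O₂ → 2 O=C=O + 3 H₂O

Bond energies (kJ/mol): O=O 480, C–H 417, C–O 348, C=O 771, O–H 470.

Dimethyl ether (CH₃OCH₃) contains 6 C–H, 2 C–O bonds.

Bonds broken (reactants):
  C–H: 6 × 417 = 2502
  C–O: 2 × 348 = 696
  O=O: 3 × 480 = 1440
  Σ(broken) = 4638 kJ
Bonds formed (products):
  C=O: 4 × 771 = 3084
  O–H: 6 × 470 = 2820
  Σ(formed) = 5904 kJ
ΔH = Σ(broken) − Σ(formed) = 4638 − 5904 = −1266 kJ

ΔH ≈ −1266 kJ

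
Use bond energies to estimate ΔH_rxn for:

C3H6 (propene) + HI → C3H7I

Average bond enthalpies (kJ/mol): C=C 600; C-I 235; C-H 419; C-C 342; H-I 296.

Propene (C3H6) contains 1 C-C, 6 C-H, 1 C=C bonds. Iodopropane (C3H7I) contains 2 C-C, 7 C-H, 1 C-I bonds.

Bonds broken (reactants):
  C-C: 1 × 342 = 342
  C-H: 6 × 419 = 2514
  C=C: 1 × 600 = 600
  H-I: 1 × 296 = 296
  Σ(broken) = 3752 kJ
Bonds formed (products):
  C-C: 2 × 342 = 684
  C-H: 7 × 419 = 2933
  C-I: 1 × 235 = 235
  Σ(formed) = 3852 kJ
ΔH = Σ(broken) − Σ(formed) = 3752 − 3852 = −100 kJ

ΔH ≈ −100 kJ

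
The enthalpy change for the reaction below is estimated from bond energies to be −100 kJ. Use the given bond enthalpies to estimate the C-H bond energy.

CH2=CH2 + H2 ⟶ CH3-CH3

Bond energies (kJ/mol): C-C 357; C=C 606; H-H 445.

Let D be the C-H bond energy.
Σ(broken) = 4×D + 1×606 + 1×445 = 1051 + 4D
Σ(formed) = 1×357 + 6×D = 357 + 6D
ΔH = Σ(broken) − Σ(formed) = (1051 + 4D) − (357 + 6D) = +694 − 2D
Setting this equal to −100 kJ gives 2D = 794, so D = 397 kJ/mol.

D(C-H) ≈ 397 kJ/mol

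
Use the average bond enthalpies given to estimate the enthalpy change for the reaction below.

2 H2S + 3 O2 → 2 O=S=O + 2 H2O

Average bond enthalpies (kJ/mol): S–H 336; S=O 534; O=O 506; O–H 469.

Bonds broken (reactants):
  O=O: 3 × 506 = 1518
  S–H: 4 × 336 = 1344
  Σ(broken) = 2862 kJ
Bonds formed (products):
  O–H: 4 × 469 = 1876
  S=O: 4 × 534 = 2136
  Σ(formed) = 4012 kJ
ΔH = Σ(broken) − Σ(formed) = 2862 − 4012 = −1150 kJ

ΔH ≈ −1150 kJ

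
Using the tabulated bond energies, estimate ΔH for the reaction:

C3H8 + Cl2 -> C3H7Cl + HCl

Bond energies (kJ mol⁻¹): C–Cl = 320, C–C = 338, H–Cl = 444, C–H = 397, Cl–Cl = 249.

Bonds broken (reactants):
  C–C: 2 × 338 = 676
  C–H: 8 × 397 = 3176
  Cl–Cl: 1 × 249 = 249
  Σ(broken) = 4101 kJ
Bonds formed (products):
  C–C: 2 × 338 = 676
  C–Cl: 1 × 320 = 320
  C–H: 7 × 397 = 2779
  H–Cl: 1 × 444 = 444
  Σ(formed) = 4219 kJ
ΔH = Σ(broken) − Σ(formed) = 4101 − 4219 = −118 kJ

ΔH ≈ −118 kJ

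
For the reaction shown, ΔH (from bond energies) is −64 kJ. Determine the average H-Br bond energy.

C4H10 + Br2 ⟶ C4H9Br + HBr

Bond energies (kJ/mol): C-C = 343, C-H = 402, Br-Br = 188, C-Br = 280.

Let D be the H-Br bond energy.
Σ(broken) = 1×188 + 3×343 + 10×402 = 5237
Σ(formed) = 1×280 + 3×343 + 9×402 + 1×D = 4927 + D
ΔH = Σ(broken) − Σ(formed) = (5237) − (4927 + D) = +310 − D
Setting this equal to −64 kJ gives D = 374 kJ/mol.

D(H-Br) ≈ 374 kJ/mol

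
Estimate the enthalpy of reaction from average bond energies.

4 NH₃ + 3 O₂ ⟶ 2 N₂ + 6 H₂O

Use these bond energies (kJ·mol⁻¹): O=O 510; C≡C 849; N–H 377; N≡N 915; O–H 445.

Bonds broken (reactants):
  N–H: 12 × 377 = 4524
  O=O: 3 × 510 = 1530
  Σ(broken) = 6054 kJ
Bonds formed (products):
  N≡N: 2 × 915 = 1830
  O–H: 12 × 445 = 5340
  Σ(formed) = 7170 kJ
ΔH = Σ(broken) − Σ(formed) = 6054 − 7170 = −1116 kJ

ΔH ≈ −1116 kJ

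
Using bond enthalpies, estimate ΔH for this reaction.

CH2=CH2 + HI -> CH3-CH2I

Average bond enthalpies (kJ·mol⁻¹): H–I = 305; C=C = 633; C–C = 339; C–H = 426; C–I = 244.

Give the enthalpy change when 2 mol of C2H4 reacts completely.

ΔH = −142 kJ

Bonds broken (reactants):
  C–H: 4 × 426 = 1704
  C=C: 1 × 633 = 633
  H–I: 1 × 305 = 305
  Σ(broken) = 2642 kJ
Bonds formed (products):
  C–C: 1 × 339 = 339
  C–H: 5 × 426 = 2130
  C–I: 1 × 244 = 244
  Σ(formed) = 2713 kJ
ΔH = Σ(broken) − Σ(formed) = 2642 − 2713 = −71 kJ
For 2× the reaction as written: 2 × (−71) = −142 kJ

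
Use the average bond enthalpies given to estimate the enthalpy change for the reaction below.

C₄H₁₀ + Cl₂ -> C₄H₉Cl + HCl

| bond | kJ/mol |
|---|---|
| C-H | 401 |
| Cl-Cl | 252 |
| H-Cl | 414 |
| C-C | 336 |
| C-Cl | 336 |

ΔH ≈ −97 kJ

Bonds broken (reactants):
  C-C: 3 × 336 = 1008
  C-H: 10 × 401 = 4010
  Cl-Cl: 1 × 252 = 252
  Σ(broken) = 5270 kJ
Bonds formed (products):
  C-C: 3 × 336 = 1008
  C-Cl: 1 × 336 = 336
  C-H: 9 × 401 = 3609
  H-Cl: 1 × 414 = 414
  Σ(formed) = 5367 kJ
ΔH = Σ(broken) − Σ(formed) = 5270 − 5367 = −97 kJ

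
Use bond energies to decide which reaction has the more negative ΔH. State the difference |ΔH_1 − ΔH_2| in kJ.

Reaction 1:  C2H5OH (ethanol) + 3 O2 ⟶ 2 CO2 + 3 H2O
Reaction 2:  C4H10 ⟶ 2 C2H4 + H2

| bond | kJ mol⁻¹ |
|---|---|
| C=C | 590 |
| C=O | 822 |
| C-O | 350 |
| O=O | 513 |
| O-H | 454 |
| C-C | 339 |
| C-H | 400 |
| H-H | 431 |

Reaction 1:
  Bonds broken (reactants):
    C-C: 1 × 339 = 339
    C-H: 5 × 400 = 2000
    C-O: 1 × 350 = 350
    O-H: 1 × 454 = 454
    O=O: 3 × 513 = 1539
    Σ(broken) = 4682 kJ
  Bonds formed (products):
    C=O: 4 × 822 = 3288
    O-H: 6 × 454 = 2724
    Σ(formed) = 6012 kJ
  ΔH_1 = 4682 − 6012 = −1330 kJ
Reaction 2:
  Bonds broken (reactants):
    C-C: 3 × 339 = 1017
    C-H: 10 × 400 = 4000
    Σ(broken) = 5017 kJ
  Bonds formed (products):
    C-H: 8 × 400 = 3200
    C=C: 2 × 590 = 1180
    H-H: 1 × 431 = 431
    Σ(formed) = 4811 kJ
  ΔH_2 = 5017 − 4811 = +206 kJ
ΔH_1 − ΔH_2 = −1536 kJ, so reaction 1 has the more negative ΔH; |ΔH_1 − ΔH_2| = 1536 kJ.

Reaction 1, by 1536 kJ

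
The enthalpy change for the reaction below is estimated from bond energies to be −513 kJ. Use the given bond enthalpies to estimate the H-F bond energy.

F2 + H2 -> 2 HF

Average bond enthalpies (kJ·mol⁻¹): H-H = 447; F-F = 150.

D(H-F) ≈ 555 kJ/mol

Let D be the H-F bond energy.
Σ(broken) = 1×150 + 1×447 = 597
Σ(formed) = 2×D = 2D
ΔH = Σ(broken) − Σ(formed) = (597) − (2D) = +597 − 2D
Setting this equal to −513 kJ gives 2D = 1110, so D = 555 kJ/mol.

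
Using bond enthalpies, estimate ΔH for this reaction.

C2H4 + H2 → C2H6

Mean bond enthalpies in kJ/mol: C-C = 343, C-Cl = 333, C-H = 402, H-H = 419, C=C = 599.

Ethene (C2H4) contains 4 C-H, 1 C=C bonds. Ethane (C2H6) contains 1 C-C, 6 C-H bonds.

Bonds broken (reactants):
  C-H: 4 × 402 = 1608
  C=C: 1 × 599 = 599
  H-H: 1 × 419 = 419
  Σ(broken) = 2626 kJ
Bonds formed (products):
  C-C: 1 × 343 = 343
  C-H: 6 × 402 = 2412
  Σ(formed) = 2755 kJ
ΔH = Σ(broken) − Σ(formed) = 2626 − 2755 = −129 kJ

ΔH ≈ −129 kJ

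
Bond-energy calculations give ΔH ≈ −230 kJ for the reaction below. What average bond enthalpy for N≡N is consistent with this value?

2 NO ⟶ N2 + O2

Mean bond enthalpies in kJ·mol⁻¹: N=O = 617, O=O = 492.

Let D be the N≡N bond energy.
Σ(broken) = 2×617 = 1234
Σ(formed) = 1×D + 1×492 = 492 + D
ΔH = Σ(broken) − Σ(formed) = (1234) − (492 + D) = +742 − D
Setting this equal to −230 kJ gives D = 972 kJ/mol.

D(N≡N) ≈ 972 kJ/mol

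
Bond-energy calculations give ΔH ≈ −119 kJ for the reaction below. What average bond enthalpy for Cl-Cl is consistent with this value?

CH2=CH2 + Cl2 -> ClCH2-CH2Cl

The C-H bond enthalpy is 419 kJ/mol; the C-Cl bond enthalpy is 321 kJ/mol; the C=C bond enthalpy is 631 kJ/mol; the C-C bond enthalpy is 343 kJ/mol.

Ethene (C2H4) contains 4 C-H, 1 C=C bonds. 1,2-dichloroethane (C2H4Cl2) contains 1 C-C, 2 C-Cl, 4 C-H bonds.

D(Cl-Cl) ≈ 235 kJ/mol

Let D be the Cl-Cl bond energy.
Σ(broken) = 4×419 + 1×631 + 1×D = 2307 + D
Σ(formed) = 1×343 + 2×321 + 4×419 = 2661
ΔH = Σ(broken) − Σ(formed) = (2307 + D) − (2661) = −354 + D
Setting this equal to −119 kJ gives D = 235 kJ/mol.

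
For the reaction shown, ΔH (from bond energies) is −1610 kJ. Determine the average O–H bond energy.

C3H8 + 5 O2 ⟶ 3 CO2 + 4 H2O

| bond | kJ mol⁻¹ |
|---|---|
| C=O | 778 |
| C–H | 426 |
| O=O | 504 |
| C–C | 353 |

Let D be the O–H bond energy.
Σ(broken) = 2×353 + 8×426 + 5×504 = 6634
Σ(formed) = 6×778 + 8×D = 4668 + 8D
ΔH = Σ(broken) − Σ(formed) = (6634) − (4668 + 8D) = +1966 − 8D
Setting this equal to −1610 kJ gives 8D = 3576, so D = 447 kJ/mol.

D(O–H) ≈ 447 kJ/mol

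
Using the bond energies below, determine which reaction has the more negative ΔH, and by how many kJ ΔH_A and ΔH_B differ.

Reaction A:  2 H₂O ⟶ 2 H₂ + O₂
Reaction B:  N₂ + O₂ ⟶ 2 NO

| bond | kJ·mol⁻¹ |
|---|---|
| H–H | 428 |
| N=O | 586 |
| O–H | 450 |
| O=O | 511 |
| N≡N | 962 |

Reaction A:
  Bonds broken (reactants):
    O–H: 4 × 450 = 1800
    Σ(broken) = 1800 kJ
  Bonds formed (products):
    H–H: 2 × 428 = 856
    O=O: 1 × 511 = 511
    Σ(formed) = 1367 kJ
  ΔH_A = 1800 − 1367 = +433 kJ
Reaction B:
  Bonds broken (reactants):
    N≡N: 1 × 962 = 962
    O=O: 1 × 511 = 511
    Σ(broken) = 1473 kJ
  Bonds formed (products):
    N=O: 2 × 586 = 1172
    Σ(formed) = 1172 kJ
  ΔH_B = 1473 − 1172 = +301 kJ
ΔH_A − ΔH_B = +132 kJ, so reaction B has the more negative ΔH; |ΔH_A − ΔH_B| = 132 kJ.

Reaction B, by 132 kJ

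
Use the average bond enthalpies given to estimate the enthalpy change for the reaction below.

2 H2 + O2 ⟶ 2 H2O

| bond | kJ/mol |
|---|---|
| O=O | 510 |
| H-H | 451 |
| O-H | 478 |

ΔH ≈ −500 kJ

Bonds broken (reactants):
  H-H: 2 × 451 = 902
  O=O: 1 × 510 = 510
  Σ(broken) = 1412 kJ
Bonds formed (products):
  O-H: 4 × 478 = 1912
  Σ(formed) = 1912 kJ
ΔH = Σ(broken) − Σ(formed) = 1412 − 1912 = −500 kJ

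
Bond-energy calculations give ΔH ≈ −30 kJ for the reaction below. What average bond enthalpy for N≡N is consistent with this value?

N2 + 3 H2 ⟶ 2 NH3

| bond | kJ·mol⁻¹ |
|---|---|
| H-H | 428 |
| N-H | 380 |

Let D be the N≡N bond energy.
Σ(broken) = 3×428 + 1×D = 1284 + D
Σ(formed) = 6×380 = 2280
ΔH = Σ(broken) − Σ(formed) = (1284 + D) − (2280) = −996 + D
Setting this equal to −30 kJ gives D = 966 kJ/mol.

D(N≡N) ≈ 966 kJ/mol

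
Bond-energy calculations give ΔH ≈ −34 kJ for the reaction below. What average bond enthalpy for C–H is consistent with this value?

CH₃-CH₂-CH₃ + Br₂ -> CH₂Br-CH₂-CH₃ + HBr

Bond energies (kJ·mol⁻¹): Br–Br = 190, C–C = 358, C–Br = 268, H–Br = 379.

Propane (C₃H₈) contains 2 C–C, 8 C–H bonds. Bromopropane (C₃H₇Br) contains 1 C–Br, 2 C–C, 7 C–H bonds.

D(C–H) ≈ 423 kJ/mol

Let D be the C–H bond energy.
Σ(broken) = 1×190 + 2×358 + 8×D = 906 + 8D
Σ(formed) = 1×268 + 2×358 + 7×D + 1×379 = 1363 + 7D
ΔH = Σ(broken) − Σ(formed) = (906 + 8D) − (1363 + 7D) = −457 + D
Setting this equal to −34 kJ gives D = 423 kJ/mol.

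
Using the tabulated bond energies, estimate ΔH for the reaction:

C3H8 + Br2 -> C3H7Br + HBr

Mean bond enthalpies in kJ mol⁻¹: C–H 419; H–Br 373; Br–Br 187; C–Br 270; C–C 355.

ΔH ≈ −37 kJ

Bonds broken (reactants):
  Br–Br: 1 × 187 = 187
  C–C: 2 × 355 = 710
  C–H: 8 × 419 = 3352
  Σ(broken) = 4249 kJ
Bonds formed (products):
  C–Br: 1 × 270 = 270
  C–C: 2 × 355 = 710
  C–H: 7 × 419 = 2933
  H–Br: 1 × 373 = 373
  Σ(formed) = 4286 kJ
ΔH = Σ(broken) − Σ(formed) = 4249 − 4286 = −37 kJ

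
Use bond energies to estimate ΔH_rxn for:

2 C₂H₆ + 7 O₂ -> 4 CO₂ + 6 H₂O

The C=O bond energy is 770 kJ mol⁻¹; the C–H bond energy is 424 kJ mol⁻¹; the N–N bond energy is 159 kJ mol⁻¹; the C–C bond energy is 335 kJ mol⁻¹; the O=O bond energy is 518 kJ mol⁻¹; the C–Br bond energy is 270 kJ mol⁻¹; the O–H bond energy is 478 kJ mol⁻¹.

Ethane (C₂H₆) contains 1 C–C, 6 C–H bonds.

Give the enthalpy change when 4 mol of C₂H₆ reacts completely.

Bonds broken (reactants):
  C–C: 2 × 335 = 670
  C–H: 12 × 424 = 5088
  O=O: 7 × 518 = 3626
  Σ(broken) = 9384 kJ
Bonds formed (products):
  C=O: 8 × 770 = 6160
  O–H: 12 × 478 = 5736
  Σ(formed) = 11896 kJ
ΔH = Σ(broken) − Σ(formed) = 9384 − 11896 = −2512 kJ
For 2× the reaction as written: 2 × (−2512) = −5024 kJ

ΔH = −5024 kJ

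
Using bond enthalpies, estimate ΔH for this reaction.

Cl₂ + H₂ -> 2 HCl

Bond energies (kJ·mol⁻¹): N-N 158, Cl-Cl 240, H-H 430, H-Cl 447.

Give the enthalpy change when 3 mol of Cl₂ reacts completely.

ΔH = −672 kJ

Bonds broken (reactants):
  Cl-Cl: 1 × 240 = 240
  H-H: 1 × 430 = 430
  Σ(broken) = 670 kJ
Bonds formed (products):
  H-Cl: 2 × 447 = 894
  Σ(formed) = 894 kJ
ΔH = Σ(broken) − Σ(formed) = 670 − 894 = −224 kJ
For 3× the reaction as written: 3 × (−224) = −672 kJ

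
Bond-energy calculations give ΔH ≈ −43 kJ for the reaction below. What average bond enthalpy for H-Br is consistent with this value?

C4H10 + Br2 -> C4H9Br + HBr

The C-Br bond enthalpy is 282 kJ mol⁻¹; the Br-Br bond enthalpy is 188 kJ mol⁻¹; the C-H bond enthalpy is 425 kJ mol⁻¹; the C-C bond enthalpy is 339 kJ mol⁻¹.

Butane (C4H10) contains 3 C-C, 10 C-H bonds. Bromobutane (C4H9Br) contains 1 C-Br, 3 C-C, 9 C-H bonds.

Let D be the H-Br bond energy.
Σ(broken) = 1×188 + 3×339 + 10×425 = 5455
Σ(formed) = 1×282 + 3×339 + 9×425 + 1×D = 5124 + D
ΔH = Σ(broken) − Σ(formed) = (5455) − (5124 + D) = +331 − D
Setting this equal to −43 kJ gives D = 374 kJ/mol.

D(H-Br) ≈ 374 kJ/mol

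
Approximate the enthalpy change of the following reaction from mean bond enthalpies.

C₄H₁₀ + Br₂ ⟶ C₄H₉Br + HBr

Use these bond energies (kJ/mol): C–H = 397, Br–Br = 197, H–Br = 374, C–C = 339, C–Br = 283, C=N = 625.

Bonds broken (reactants):
  Br–Br: 1 × 197 = 197
  C–C: 3 × 339 = 1017
  C–H: 10 × 397 = 3970
  Σ(broken) = 5184 kJ
Bonds formed (products):
  C–Br: 1 × 283 = 283
  C–C: 3 × 339 = 1017
  C–H: 9 × 397 = 3573
  H–Br: 1 × 374 = 374
  Σ(formed) = 5247 kJ
ΔH = Σ(broken) − Σ(formed) = 5184 − 5247 = −63 kJ

ΔH ≈ −63 kJ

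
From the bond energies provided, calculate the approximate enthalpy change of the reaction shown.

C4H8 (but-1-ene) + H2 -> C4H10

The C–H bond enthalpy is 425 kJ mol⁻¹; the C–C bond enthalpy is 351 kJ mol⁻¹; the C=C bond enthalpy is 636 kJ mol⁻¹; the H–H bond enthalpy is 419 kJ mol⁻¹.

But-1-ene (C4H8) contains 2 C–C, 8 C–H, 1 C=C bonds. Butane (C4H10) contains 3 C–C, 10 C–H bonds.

Bonds broken (reactants):
  C–C: 2 × 351 = 702
  C–H: 8 × 425 = 3400
  C=C: 1 × 636 = 636
  H–H: 1 × 419 = 419
  Σ(broken) = 5157 kJ
Bonds formed (products):
  C–C: 3 × 351 = 1053
  C–H: 10 × 425 = 4250
  Σ(formed) = 5303 kJ
ΔH = Σ(broken) − Σ(formed) = 5157 − 5303 = −146 kJ

ΔH ≈ −146 kJ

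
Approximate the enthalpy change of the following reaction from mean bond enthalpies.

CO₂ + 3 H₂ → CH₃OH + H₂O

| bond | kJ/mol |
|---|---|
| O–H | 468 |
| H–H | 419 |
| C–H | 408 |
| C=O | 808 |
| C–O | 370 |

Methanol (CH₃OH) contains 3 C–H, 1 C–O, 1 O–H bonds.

ΔH ≈ −125 kJ

Bonds broken (reactants):
  C=O: 2 × 808 = 1616
  H–H: 3 × 419 = 1257
  Σ(broken) = 2873 kJ
Bonds formed (products):
  C–H: 3 × 408 = 1224
  C–O: 1 × 370 = 370
  O–H: 3 × 468 = 1404
  Σ(formed) = 2998 kJ
ΔH = Σ(broken) − Σ(formed) = 2873 − 2998 = −125 kJ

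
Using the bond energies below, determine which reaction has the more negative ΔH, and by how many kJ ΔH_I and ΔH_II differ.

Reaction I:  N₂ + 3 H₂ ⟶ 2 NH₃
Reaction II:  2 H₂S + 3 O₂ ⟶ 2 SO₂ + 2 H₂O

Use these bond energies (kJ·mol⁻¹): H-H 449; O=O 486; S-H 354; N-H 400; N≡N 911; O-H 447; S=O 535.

Reaction I:
  Bonds broken (reactants):
    H-H: 3 × 449 = 1347
    N≡N: 1 × 911 = 911
    Σ(broken) = 2258 kJ
  Bonds formed (products):
    N-H: 6 × 400 = 2400
    Σ(formed) = 2400 kJ
  ΔH_I = 2258 − 2400 = −142 kJ
Reaction II:
  Bonds broken (reactants):
    O=O: 3 × 486 = 1458
    S-H: 4 × 354 = 1416
    Σ(broken) = 2874 kJ
  Bonds formed (products):
    O-H: 4 × 447 = 1788
    S=O: 4 × 535 = 2140
    Σ(formed) = 3928 kJ
  ΔH_II = 2874 − 3928 = −1054 kJ
ΔH_I − ΔH_II = +912 kJ, so reaction II has the more negative ΔH; |ΔH_I − ΔH_II| = 912 kJ.

Reaction II, by 912 kJ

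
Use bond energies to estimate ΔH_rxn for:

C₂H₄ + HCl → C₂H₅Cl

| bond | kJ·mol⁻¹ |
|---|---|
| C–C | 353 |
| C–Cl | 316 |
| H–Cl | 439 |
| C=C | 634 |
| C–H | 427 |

Bonds broken (reactants):
  C–H: 4 × 427 = 1708
  C=C: 1 × 634 = 634
  H–Cl: 1 × 439 = 439
  Σ(broken) = 2781 kJ
Bonds formed (products):
  C–C: 1 × 353 = 353
  C–Cl: 1 × 316 = 316
  C–H: 5 × 427 = 2135
  Σ(formed) = 2804 kJ
ΔH = Σ(broken) − Σ(formed) = 2781 − 2804 = −23 kJ

ΔH ≈ −23 kJ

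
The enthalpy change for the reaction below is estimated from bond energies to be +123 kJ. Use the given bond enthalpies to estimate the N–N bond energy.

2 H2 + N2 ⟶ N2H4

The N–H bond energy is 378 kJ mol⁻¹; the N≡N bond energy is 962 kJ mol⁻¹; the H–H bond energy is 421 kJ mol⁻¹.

D(N–N) ≈ 169 kJ/mol

Let D be the N–N bond energy.
Σ(broken) = 2×421 + 1×962 = 1804
Σ(formed) = 4×378 + 1×D = 1512 + D
ΔH = Σ(broken) − Σ(formed) = (1804) − (1512 + D) = +292 − D
Setting this equal to +123 kJ gives D = 169 kJ/mol.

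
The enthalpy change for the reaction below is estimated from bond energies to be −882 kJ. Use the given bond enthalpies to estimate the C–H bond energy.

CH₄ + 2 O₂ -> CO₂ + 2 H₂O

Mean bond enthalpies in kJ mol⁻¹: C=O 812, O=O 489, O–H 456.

D(C–H) ≈ 397 kJ/mol

Let D be the C–H bond energy.
Σ(broken) = 4×D + 2×489 = 978 + 4D
Σ(formed) = 2×812 + 4×456 = 3448
ΔH = Σ(broken) − Σ(formed) = (978 + 4D) − (3448) = −2470 + 4D
Setting this equal to −882 kJ gives 4D = 1588, so D = 397 kJ/mol.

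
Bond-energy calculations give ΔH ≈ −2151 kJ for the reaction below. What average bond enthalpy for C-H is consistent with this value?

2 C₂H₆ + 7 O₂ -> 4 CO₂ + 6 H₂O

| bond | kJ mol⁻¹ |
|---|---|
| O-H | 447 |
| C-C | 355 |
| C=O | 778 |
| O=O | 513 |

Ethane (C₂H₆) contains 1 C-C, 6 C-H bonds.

D(C-H) ≈ 428 kJ/mol

Let D be the C-H bond energy.
Σ(broken) = 2×355 + 12×D + 7×513 = 4301 + 12D
Σ(formed) = 8×778 + 12×447 = 11588
ΔH = Σ(broken) − Σ(formed) = (4301 + 12D) − (11588) = −7287 + 12D
Setting this equal to −2151 kJ gives 12D = 5136, so D = 428 kJ/mol.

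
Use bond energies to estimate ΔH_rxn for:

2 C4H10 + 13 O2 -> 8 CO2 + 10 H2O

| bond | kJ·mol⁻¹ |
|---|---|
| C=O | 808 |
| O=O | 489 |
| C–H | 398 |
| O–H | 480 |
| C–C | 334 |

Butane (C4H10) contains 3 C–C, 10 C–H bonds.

Bonds broken (reactants):
  C–C: 6 × 334 = 2004
  C–H: 20 × 398 = 7960
  O=O: 13 × 489 = 6357
  Σ(broken) = 16321 kJ
Bonds formed (products):
  C=O: 16 × 808 = 12928
  O–H: 20 × 480 = 9600
  Σ(formed) = 22528 kJ
ΔH = Σ(broken) − Σ(formed) = 16321 − 22528 = −6207 kJ

ΔH ≈ −6207 kJ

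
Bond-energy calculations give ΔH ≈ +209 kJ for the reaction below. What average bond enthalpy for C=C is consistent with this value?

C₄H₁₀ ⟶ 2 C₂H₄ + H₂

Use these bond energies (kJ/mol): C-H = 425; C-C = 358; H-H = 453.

Let D be the C=C bond energy.
Σ(broken) = 3×358 + 10×425 = 5324
Σ(formed) = 8×425 + 2×D + 1×453 = 3853 + 2D
ΔH = Σ(broken) − Σ(formed) = (5324) − (3853 + 2D) = +1471 − 2D
Setting this equal to +209 kJ gives 2D = 1262, so D = 631 kJ/mol.

D(C=C) ≈ 631 kJ/mol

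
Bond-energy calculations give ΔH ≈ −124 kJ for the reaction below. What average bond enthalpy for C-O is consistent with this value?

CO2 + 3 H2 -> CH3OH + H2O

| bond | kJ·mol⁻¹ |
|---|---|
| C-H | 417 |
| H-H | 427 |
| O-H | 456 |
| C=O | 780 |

Let D be the C-O bond energy.
Σ(broken) = 2×780 + 3×427 = 2841
Σ(formed) = 3×417 + 1×D + 3×456 = 2619 + D
ΔH = Σ(broken) − Σ(formed) = (2841) − (2619 + D) = +222 − D
Setting this equal to −124 kJ gives D = 346 kJ/mol.

D(C-O) ≈ 346 kJ/mol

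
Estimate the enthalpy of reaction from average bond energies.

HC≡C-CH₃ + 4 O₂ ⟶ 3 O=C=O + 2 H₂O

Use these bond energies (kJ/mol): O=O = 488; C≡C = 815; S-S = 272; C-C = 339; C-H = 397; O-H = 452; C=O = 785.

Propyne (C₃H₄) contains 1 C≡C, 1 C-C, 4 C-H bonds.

ΔH ≈ −1824 kJ

Bonds broken (reactants):
  C≡C: 1 × 815 = 815
  C-C: 1 × 339 = 339
  C-H: 4 × 397 = 1588
  O=O: 4 × 488 = 1952
  Σ(broken) = 4694 kJ
Bonds formed (products):
  C=O: 6 × 785 = 4710
  O-H: 4 × 452 = 1808
  Σ(formed) = 6518 kJ
ΔH = Σ(broken) − Σ(formed) = 4694 − 6518 = −1824 kJ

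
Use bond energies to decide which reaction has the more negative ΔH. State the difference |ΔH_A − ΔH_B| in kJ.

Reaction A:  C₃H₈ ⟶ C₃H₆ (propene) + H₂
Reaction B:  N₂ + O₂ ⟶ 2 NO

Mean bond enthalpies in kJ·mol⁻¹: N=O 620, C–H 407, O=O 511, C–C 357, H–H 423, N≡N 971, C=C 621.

Reaction A:
  Bonds broken (reactants):
    C–C: 2 × 357 = 714
    C–H: 8 × 407 = 3256
    Σ(broken) = 3970 kJ
  Bonds formed (products):
    C–C: 1 × 357 = 357
    C–H: 6 × 407 = 2442
    C=C: 1 × 621 = 621
    H–H: 1 × 423 = 423
    Σ(formed) = 3843 kJ
  ΔH_A = 3970 − 3843 = +127 kJ
Reaction B:
  Bonds broken (reactants):
    N≡N: 1 × 971 = 971
    O=O: 1 × 511 = 511
    Σ(broken) = 1482 kJ
  Bonds formed (products):
    N=O: 2 × 620 = 1240
    Σ(formed) = 1240 kJ
  ΔH_B = 1482 − 1240 = +242 kJ
ΔH_A − ΔH_B = −115 kJ, so reaction A has the more negative ΔH; |ΔH_A − ΔH_B| = 115 kJ.

Reaction A, by 115 kJ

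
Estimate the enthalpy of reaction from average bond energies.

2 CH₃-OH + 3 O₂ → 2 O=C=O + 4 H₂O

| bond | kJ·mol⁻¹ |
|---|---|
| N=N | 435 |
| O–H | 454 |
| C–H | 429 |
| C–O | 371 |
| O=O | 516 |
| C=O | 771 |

ΔH ≈ −944 kJ

Bonds broken (reactants):
  C–H: 6 × 429 = 2574
  C–O: 2 × 371 = 742
  O–H: 2 × 454 = 908
  O=O: 3 × 516 = 1548
  Σ(broken) = 5772 kJ
Bonds formed (products):
  C=O: 4 × 771 = 3084
  O–H: 8 × 454 = 3632
  Σ(formed) = 6716 kJ
ΔH = Σ(broken) − Σ(formed) = 5772 − 6716 = −944 kJ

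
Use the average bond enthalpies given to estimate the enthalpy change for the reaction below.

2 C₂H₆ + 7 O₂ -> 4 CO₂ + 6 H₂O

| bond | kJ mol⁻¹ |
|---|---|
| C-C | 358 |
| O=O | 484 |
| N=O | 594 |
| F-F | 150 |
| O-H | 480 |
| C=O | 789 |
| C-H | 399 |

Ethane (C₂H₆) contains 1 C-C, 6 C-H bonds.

ΔH ≈ −3180 kJ

Bonds broken (reactants):
  C-C: 2 × 358 = 716
  C-H: 12 × 399 = 4788
  O=O: 7 × 484 = 3388
  Σ(broken) = 8892 kJ
Bonds formed (products):
  C=O: 8 × 789 = 6312
  O-H: 12 × 480 = 5760
  Σ(formed) = 12072 kJ
ΔH = Σ(broken) − Σ(formed) = 8892 − 12072 = −3180 kJ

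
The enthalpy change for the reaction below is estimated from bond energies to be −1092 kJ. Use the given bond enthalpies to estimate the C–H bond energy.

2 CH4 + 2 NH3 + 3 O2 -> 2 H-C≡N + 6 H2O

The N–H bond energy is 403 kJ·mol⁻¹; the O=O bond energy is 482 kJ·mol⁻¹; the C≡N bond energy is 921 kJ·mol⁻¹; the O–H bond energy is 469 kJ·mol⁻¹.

Let D be the C–H bond energy.
Σ(broken) = 8×D + 6×403 + 3×482 = 3864 + 8D
Σ(formed) = 2×921 + 2×D + 12×469 = 7470 + 2D
ΔH = Σ(broken) − Σ(formed) = (3864 + 8D) − (7470 + 2D) = −3606 + 6D
Setting this equal to −1092 kJ gives 6D = 2514, so D = 419 kJ/mol.

D(C–H) ≈ 419 kJ/mol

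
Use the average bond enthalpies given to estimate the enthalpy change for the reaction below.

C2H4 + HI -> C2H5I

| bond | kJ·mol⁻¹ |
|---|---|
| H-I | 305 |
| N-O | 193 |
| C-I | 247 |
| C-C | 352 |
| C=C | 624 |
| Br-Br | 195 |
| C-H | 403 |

Bonds broken (reactants):
  C-H: 4 × 403 = 1612
  C=C: 1 × 624 = 624
  H-I: 1 × 305 = 305
  Σ(broken) = 2541 kJ
Bonds formed (products):
  C-C: 1 × 352 = 352
  C-H: 5 × 403 = 2015
  C-I: 1 × 247 = 247
  Σ(formed) = 2614 kJ
ΔH = Σ(broken) − Σ(formed) = 2541 − 2614 = −73 kJ

ΔH ≈ −73 kJ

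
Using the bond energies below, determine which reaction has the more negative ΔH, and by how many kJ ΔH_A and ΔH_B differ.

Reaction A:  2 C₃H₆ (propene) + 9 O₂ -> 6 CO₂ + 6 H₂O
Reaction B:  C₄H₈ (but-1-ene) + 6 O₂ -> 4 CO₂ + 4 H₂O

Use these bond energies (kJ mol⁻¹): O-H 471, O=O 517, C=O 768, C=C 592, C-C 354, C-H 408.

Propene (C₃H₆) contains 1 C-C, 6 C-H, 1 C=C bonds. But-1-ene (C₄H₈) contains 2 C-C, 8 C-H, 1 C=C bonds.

Reaction A, by 1181 kJ

Reaction A:
  Bonds broken (reactants):
    C-C: 2 × 354 = 708
    C-H: 12 × 408 = 4896
    C=C: 2 × 592 = 1184
    O=O: 9 × 517 = 4653
    Σ(broken) = 11441 kJ
  Bonds formed (products):
    C=O: 12 × 768 = 9216
    O-H: 12 × 471 = 5652
    Σ(formed) = 14868 kJ
  ΔH_A = 11441 − 14868 = −3427 kJ
Reaction B:
  Bonds broken (reactants):
    C-C: 2 × 354 = 708
    C-H: 8 × 408 = 3264
    C=C: 1 × 592 = 592
    O=O: 6 × 517 = 3102
    Σ(broken) = 7666 kJ
  Bonds formed (products):
    C=O: 8 × 768 = 6144
    O-H: 8 × 471 = 3768
    Σ(formed) = 9912 kJ
  ΔH_B = 7666 − 9912 = −2246 kJ
ΔH_A − ΔH_B = −1181 kJ, so reaction A has the more negative ΔH; |ΔH_A − ΔH_B| = 1181 kJ.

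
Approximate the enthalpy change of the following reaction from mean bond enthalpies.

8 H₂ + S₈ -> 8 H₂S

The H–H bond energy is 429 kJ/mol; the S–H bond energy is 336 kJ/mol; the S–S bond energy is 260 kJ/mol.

ΔH ≈ +136 kJ

Bonds broken (reactants):
  H–H: 8 × 429 = 3432
  S–S: 8 × 260 = 2080
  Σ(broken) = 5512 kJ
Bonds formed (products):
  S–H: 16 × 336 = 5376
  Σ(formed) = 5376 kJ
ΔH = Σ(broken) − Σ(formed) = 5512 − 5376 = +136 kJ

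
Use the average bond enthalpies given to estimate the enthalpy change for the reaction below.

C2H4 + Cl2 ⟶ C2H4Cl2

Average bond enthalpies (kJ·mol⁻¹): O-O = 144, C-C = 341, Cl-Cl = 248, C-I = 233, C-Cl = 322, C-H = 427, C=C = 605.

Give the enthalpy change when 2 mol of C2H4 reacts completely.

ΔH = −264 kJ

Bonds broken (reactants):
  C-H: 4 × 427 = 1708
  C=C: 1 × 605 = 605
  Cl-Cl: 1 × 248 = 248
  Σ(broken) = 2561 kJ
Bonds formed (products):
  C-C: 1 × 341 = 341
  C-Cl: 2 × 322 = 644
  C-H: 4 × 427 = 1708
  Σ(formed) = 2693 kJ
ΔH = Σ(broken) − Σ(formed) = 2561 − 2693 = −132 kJ
For 2× the reaction as written: 2 × (−132) = −264 kJ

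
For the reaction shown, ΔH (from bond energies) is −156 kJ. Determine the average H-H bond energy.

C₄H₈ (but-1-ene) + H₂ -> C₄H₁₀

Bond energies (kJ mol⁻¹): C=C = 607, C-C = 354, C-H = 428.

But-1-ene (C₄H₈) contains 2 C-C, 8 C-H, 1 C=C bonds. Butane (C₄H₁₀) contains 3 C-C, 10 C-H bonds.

D(H-H) ≈ 447 kJ/mol

Let D be the H-H bond energy.
Σ(broken) = 2×354 + 8×428 + 1×607 + 1×D = 4739 + D
Σ(formed) = 3×354 + 10×428 = 5342
ΔH = Σ(broken) − Σ(formed) = (4739 + D) − (5342) = −603 + D
Setting this equal to −156 kJ gives D = 447 kJ/mol.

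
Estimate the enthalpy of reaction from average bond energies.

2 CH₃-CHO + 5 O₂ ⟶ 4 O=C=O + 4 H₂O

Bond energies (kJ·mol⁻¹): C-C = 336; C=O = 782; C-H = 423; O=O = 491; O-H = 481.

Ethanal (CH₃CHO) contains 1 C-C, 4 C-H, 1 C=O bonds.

ΔH ≈ −2029 kJ

Bonds broken (reactants):
  C-C: 2 × 336 = 672
  C-H: 8 × 423 = 3384
  C=O: 2 × 782 = 1564
  O=O: 5 × 491 = 2455
  Σ(broken) = 8075 kJ
Bonds formed (products):
  C=O: 8 × 782 = 6256
  O-H: 8 × 481 = 3848
  Σ(formed) = 10104 kJ
ΔH = Σ(broken) − Σ(formed) = 8075 − 10104 = −2029 kJ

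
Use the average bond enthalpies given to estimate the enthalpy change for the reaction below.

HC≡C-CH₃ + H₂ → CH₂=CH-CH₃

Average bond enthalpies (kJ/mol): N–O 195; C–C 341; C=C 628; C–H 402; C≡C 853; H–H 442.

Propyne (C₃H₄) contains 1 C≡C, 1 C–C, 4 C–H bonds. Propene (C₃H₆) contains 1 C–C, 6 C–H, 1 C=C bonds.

Bonds broken (reactants):
  C≡C: 1 × 853 = 853
  C–C: 1 × 341 = 341
  C–H: 4 × 402 = 1608
  H–H: 1 × 442 = 442
  Σ(broken) = 3244 kJ
Bonds formed (products):
  C–C: 1 × 341 = 341
  C–H: 6 × 402 = 2412
  C=C: 1 × 628 = 628
  Σ(formed) = 3381 kJ
ΔH = Σ(broken) − Σ(formed) = 3244 − 3381 = −137 kJ

ΔH ≈ −137 kJ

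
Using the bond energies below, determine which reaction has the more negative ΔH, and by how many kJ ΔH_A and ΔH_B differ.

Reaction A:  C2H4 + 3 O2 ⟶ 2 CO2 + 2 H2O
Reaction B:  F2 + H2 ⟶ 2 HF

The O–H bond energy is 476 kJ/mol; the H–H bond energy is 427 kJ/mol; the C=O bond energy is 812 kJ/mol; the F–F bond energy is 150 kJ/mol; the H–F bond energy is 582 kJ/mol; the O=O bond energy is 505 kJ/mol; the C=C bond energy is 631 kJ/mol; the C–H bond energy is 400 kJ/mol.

Reaction A:
  Bonds broken (reactants):
    C–H: 4 × 400 = 1600
    C=C: 1 × 631 = 631
    O=O: 3 × 505 = 1515
    Σ(broken) = 3746 kJ
  Bonds formed (products):
    C=O: 4 × 812 = 3248
    O–H: 4 × 476 = 1904
    Σ(formed) = 5152 kJ
  ΔH_A = 3746 − 5152 = −1406 kJ
Reaction B:
  Bonds broken (reactants):
    F–F: 1 × 150 = 150
    H–H: 1 × 427 = 427
    Σ(broken) = 577 kJ
  Bonds formed (products):
    H–F: 2 × 582 = 1164
    Σ(formed) = 1164 kJ
  ΔH_B = 577 − 1164 = −587 kJ
ΔH_A − ΔH_B = −819 kJ, so reaction A has the more negative ΔH; |ΔH_A − ΔH_B| = 819 kJ.

Reaction A, by 819 kJ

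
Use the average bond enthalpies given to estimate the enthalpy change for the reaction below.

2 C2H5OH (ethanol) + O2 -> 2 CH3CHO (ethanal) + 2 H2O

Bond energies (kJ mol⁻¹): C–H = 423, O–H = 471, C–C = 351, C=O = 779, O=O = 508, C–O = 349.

Bonds broken (reactants):
  C–C: 2 × 351 = 702
  C–H: 10 × 423 = 4230
  C–O: 2 × 349 = 698
  O–H: 2 × 471 = 942
  O=O: 1 × 508 = 508
  Σ(broken) = 7080 kJ
Bonds formed (products):
  C–C: 2 × 351 = 702
  C–H: 8 × 423 = 3384
  C=O: 2 × 779 = 1558
  O–H: 4 × 471 = 1884
  Σ(formed) = 7528 kJ
ΔH = Σ(broken) − Σ(formed) = 7080 − 7528 = −448 kJ

ΔH ≈ −448 kJ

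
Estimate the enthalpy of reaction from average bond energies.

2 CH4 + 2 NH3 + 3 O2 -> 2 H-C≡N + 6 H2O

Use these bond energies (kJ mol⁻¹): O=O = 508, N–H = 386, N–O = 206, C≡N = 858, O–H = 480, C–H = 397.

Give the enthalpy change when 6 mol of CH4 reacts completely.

ΔH = −3762 kJ

Bonds broken (reactants):
  C–H: 8 × 397 = 3176
  N–H: 6 × 386 = 2316
  O=O: 3 × 508 = 1524
  Σ(broken) = 7016 kJ
Bonds formed (products):
  C≡N: 2 × 858 = 1716
  C–H: 2 × 397 = 794
  O–H: 12 × 480 = 5760
  Σ(formed) = 8270 kJ
ΔH = Σ(broken) − Σ(formed) = 7016 − 8270 = −1254 kJ
For 3× the reaction as written: 3 × (−1254) = −3762 kJ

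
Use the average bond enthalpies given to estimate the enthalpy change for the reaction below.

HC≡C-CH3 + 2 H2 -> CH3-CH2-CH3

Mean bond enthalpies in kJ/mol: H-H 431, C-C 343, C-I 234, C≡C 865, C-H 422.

Bonds broken (reactants):
  C≡C: 1 × 865 = 865
  C-C: 1 × 343 = 343
  C-H: 4 × 422 = 1688
  H-H: 2 × 431 = 862
  Σ(broken) = 3758 kJ
Bonds formed (products):
  C-C: 2 × 343 = 686
  C-H: 8 × 422 = 3376
  Σ(formed) = 4062 kJ
ΔH = Σ(broken) − Σ(formed) = 3758 − 4062 = −304 kJ

ΔH ≈ −304 kJ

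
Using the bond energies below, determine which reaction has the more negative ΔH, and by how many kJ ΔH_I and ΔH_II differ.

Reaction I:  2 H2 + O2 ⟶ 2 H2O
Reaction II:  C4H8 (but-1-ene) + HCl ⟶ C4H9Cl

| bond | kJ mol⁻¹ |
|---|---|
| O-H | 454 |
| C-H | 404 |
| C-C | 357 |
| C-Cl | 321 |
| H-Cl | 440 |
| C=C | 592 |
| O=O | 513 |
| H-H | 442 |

Reaction I, by 369 kJ

Reaction I:
  Bonds broken (reactants):
    H-H: 2 × 442 = 884
    O=O: 1 × 513 = 513
    Σ(broken) = 1397 kJ
  Bonds formed (products):
    O-H: 4 × 454 = 1816
    Σ(formed) = 1816 kJ
  ΔH_I = 1397 − 1816 = −419 kJ
Reaction II:
  Bonds broken (reactants):
    C-C: 2 × 357 = 714
    C-H: 8 × 404 = 3232
    C=C: 1 × 592 = 592
    H-Cl: 1 × 440 = 440
    Σ(broken) = 4978 kJ
  Bonds formed (products):
    C-C: 3 × 357 = 1071
    C-Cl: 1 × 321 = 321
    C-H: 9 × 404 = 3636
    Σ(formed) = 5028 kJ
  ΔH_II = 4978 − 5028 = −50 kJ
ΔH_I − ΔH_II = −369 kJ, so reaction I has the more negative ΔH; |ΔH_I − ΔH_II| = 369 kJ.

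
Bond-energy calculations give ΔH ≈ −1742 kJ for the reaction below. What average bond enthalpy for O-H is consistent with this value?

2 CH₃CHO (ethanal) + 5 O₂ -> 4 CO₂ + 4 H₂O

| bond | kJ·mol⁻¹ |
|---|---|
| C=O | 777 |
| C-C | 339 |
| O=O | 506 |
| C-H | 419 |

Let D be the O-H bond energy.
Σ(broken) = 2×339 + 8×419 + 2×777 + 5×506 = 8114
Σ(formed) = 8×777 + 8×D = 6216 + 8D
ΔH = Σ(broken) − Σ(formed) = (8114) − (6216 + 8D) = +1898 − 8D
Setting this equal to −1742 kJ gives 8D = 3640, so D = 455 kJ/mol.

D(O-H) ≈ 455 kJ/mol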